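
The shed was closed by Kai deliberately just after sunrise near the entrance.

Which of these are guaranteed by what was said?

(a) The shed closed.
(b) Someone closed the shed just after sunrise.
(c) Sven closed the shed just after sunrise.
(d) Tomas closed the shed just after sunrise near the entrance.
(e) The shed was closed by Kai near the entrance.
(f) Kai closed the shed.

(a), (b), (e), (f)

(a) Entailed — 'Kai closed the shed' is causative; it entails the inchoative 'the shed closed'.
(b) Entailed — dropping 'deliberately', 'near the entrance' and generalizing the agent leaves a sub-description the original still satisfies.
(c) Not entailed — the passage has Kai closing the shed, not Sven.
(d) Not entailed — the passage has Kai closing the shed, not Tomas.
(e) Entailed — the original entails any weakening of itself; this just drops 'deliberately', 'just after sunrise'.
(f) Entailed — the original entails any weakening of itself; this just drops 'deliberately', 'near the entrance', 'just after sunrise'.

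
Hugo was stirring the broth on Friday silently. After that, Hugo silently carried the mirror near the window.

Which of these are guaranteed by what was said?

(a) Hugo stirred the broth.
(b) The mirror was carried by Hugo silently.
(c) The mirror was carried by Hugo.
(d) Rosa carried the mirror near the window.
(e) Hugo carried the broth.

(a), (b), (c)

(a) Entailed — 'stir' is an activity; 'was stirring' entails that some stirring happened, so 'stirred' holds.
(b) Entailed — dropping 'near the window' leaves a sub-description the original still satisfies.
(c) Entailed — dropping 'near the window', 'silently' leaves a sub-description the original still satisfies.
(d) Not entailed — the passage has Hugo carrying the mirror, not Rosa.
(e) Not entailed — Hugo carried the mirror, not the broth; the broth belongs to the stirring event.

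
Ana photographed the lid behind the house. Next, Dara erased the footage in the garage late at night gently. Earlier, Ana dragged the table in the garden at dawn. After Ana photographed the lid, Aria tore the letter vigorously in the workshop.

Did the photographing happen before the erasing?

The narrative orders the photographing before the erasing.

yes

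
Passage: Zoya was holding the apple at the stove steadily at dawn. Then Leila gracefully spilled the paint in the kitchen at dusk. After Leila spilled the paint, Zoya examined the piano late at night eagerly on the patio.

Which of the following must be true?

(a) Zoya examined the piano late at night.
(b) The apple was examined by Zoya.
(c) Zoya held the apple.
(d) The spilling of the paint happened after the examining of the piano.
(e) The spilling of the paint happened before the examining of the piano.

(a), (c), (e)

(a) Entailed — this follows by dropping conjuncts from the examining event's description.
(b) Not entailed — Zoya examined the piano, not the apple; the apple belongs to the holding event.
(c) Entailed — 'hold' is an activity; 'was holding' entails that some holding happened, so 'held' holds.
(d) Not entailed — the narrative places the spilling before the examining, not after.
(e) Entailed — the narrative places the spilling before the examining.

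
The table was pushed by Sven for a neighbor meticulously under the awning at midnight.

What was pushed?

'the table' marks the patient of the pushing event.

the table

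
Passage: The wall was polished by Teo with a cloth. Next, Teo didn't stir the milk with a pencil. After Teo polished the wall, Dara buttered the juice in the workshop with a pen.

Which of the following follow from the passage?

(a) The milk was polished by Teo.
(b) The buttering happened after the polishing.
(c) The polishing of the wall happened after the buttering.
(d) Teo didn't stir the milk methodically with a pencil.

(b), (d)

(a) Not entailed — Teo polished the wall, not the milk; the milk belongs to the stirring event.
(b) Entailed — the narrative places the polishing before the buttering.
(c) Not entailed — the narrative places the polishing before the buttering, not after.
(d) Entailed — under negation, adding a further restriction is entailed: if no such stirring event occurred, none occurred methodically either.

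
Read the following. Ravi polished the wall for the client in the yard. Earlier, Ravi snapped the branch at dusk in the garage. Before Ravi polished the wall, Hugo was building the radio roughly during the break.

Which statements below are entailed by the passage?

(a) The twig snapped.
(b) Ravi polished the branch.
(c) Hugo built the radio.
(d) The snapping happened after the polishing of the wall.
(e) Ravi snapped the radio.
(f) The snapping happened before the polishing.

(f)

(a) Not entailed — the branch is what snapped, not the twig.
(b) Not entailed — Ravi polished the wall, not the branch; the branch belongs to the snapping event.
(c) Not entailed — 'was building' is progressive on an accomplishment; it does not entail the completed 'built'.
(d) Not entailed — the narrative places the snapping before the polishing, not after.
(e) Not entailed — Ravi snapped the branch, not the radio; the radio belongs to the building event.
(f) Entailed — the narrative places the snapping before the polishing.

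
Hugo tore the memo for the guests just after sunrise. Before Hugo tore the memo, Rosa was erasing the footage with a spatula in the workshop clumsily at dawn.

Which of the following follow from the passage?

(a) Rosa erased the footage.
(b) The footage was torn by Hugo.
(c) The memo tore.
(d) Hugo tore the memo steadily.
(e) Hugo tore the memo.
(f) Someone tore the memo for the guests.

(c), (e), (f)

(a) Not entailed — 'was erasing' is progressive on an accomplishment; it does not entail the completed 'erased'.
(b) Not entailed — Hugo tore the memo, not the footage; the footage belongs to the erasing event.
(c) Entailed — 'Hugo tore the memo' is causative; it entails the inchoative 'the memo tore'.
(d) Not entailed — 'steadily' adds information not in the original event.
(e) Entailed — every conjunct here is already in the original tearing event.
(f) Entailed — every conjunct here is already in the original tearing event.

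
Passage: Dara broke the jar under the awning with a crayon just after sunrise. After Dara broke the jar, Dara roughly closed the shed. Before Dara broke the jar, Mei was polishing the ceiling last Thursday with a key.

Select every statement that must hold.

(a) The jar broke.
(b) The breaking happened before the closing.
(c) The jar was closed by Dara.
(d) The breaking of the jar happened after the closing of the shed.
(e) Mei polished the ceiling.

(a), (b), (e)

(a) Entailed — 'Dara broke the jar' is causative; it entails the inchoative 'the jar broke'.
(b) Entailed — the narrative places the breaking before the closing.
(c) Not entailed — Dara closed the shed, not the jar; the jar belongs to the breaking event.
(d) Not entailed — the narrative places the breaking before the closing, not after.
(e) Entailed — 'polish' is an activity; 'was polishing' entails that some polishing happened, so 'polished' holds.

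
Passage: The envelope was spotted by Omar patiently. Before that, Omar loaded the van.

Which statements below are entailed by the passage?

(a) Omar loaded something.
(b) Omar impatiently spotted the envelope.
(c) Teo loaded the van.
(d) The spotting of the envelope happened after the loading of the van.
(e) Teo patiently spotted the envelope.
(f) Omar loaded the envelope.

(a) Entailed — the original entails any weakening of itself; this just generalizes the patient.
(b) Not entailed — 'impatiently' adds a manner not in (and inconsistent with) the original.
(c) Not entailed — the passage has Omar loading the van, not Teo.
(d) Entailed — the narrative places the loading before the spotting.
(e) Not entailed — the passage has Omar spotting the envelope, not Teo.
(f) Not entailed — Omar loaded the van, not the envelope; the envelope belongs to the spotting event.

(a), (d)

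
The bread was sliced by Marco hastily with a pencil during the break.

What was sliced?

'the bread' marks the patient of the slicing event.

the bread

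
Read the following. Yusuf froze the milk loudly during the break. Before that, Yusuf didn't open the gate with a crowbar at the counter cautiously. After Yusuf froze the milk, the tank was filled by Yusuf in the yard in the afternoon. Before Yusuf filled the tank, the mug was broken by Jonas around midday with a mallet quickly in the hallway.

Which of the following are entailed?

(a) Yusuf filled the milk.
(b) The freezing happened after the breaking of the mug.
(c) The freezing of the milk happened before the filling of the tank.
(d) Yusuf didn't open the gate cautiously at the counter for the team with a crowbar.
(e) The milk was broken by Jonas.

(a) Not entailed — Yusuf filled the tank, not the milk; the milk belongs to the freezing event.
(b) Not entailed — the narrative doesn't order the breaking relative to the freezing.
(c) Entailed — the narrative places the freezing before the filling.
(d) Entailed — under negation, adding a further restriction is entailed: if no such opening event occurred, none occurred for the team either.
(e) Not entailed — Jonas broke the mug, not the milk; the milk belongs to the freezing event.

(c), (d)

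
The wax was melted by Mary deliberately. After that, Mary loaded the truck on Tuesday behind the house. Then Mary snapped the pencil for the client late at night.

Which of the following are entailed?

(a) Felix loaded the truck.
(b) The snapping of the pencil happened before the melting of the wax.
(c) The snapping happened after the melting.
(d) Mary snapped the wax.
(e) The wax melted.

(a) Not entailed — the passage has Mary loading the truck, not Felix.
(b) Not entailed — the narrative places the melting before the snapping, not after.
(c) Entailed — the narrative places the melting before the snapping.
(d) Not entailed — Mary snapped the pencil, not the wax; the wax belongs to the melting event.
(e) Entailed — 'Mary melted the wax' is causative; it entails the inchoative 'the wax melted'.

(c), (e)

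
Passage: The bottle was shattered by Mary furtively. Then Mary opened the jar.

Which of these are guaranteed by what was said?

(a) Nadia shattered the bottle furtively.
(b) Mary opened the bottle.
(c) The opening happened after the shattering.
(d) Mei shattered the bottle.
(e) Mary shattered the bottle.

(a) Not entailed — the passage has Mary shattering the bottle, not Nadia.
(b) Not entailed — Mary opened the jar, not the bottle; the bottle belongs to the shattering event.
(c) Entailed — the narrative places the shattering before the opening.
(d) Not entailed — the passage has Mary shattering the bottle, not Mei.
(e) Entailed — every conjunct here is already in the original shattering event.

(c), (e)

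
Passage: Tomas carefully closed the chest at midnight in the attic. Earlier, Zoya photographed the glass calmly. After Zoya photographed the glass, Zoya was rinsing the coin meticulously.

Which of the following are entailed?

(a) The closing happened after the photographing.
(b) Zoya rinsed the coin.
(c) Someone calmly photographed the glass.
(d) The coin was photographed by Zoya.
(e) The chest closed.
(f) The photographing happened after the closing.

(a), (b), (c), (e)

(a) Entailed — the narrative places the photographing before the closing.
(b) Entailed — 'rinse' is an activity; 'was rinsing' entails that some rinsing happened, so 'rinsed' holds.
(c) Entailed — generalizing the agent leaves a sub-description the original still satisfies.
(d) Not entailed — Zoya photographed the glass, not the coin; the coin belongs to the rinsing event.
(e) Entailed — 'Tomas closed the chest' is causative; it entails the inchoative 'the chest closed'.
(f) Not entailed — the narrative places the photographing before the closing, not after.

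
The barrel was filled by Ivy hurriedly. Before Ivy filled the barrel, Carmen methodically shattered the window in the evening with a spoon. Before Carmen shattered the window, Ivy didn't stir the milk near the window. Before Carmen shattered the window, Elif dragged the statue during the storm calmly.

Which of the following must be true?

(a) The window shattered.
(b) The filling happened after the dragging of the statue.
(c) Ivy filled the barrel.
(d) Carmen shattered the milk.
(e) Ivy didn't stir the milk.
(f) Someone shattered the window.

(a) Entailed — 'Carmen shattered the window' is causative; it entails the inchoative 'the window shattered'.
(b) Entailed — the narrative places the dragging before the filling.
(c) Entailed — every conjunct here is already in the original filling event.
(d) Not entailed — Carmen shattered the window, not the milk; the milk belongs to the stirring event.
(e) Not entailed — dropping 'near the window' under negation is not valid — the original leaves open that Ivy stirred the milk some other way.
(f) Entailed — the original entails any weakening of itself; this just drops 'in the evening', 'with a spoon', 'methodically' and generalizes the agent.

(a), (b), (c), (f)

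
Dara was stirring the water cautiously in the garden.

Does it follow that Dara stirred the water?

yes

'stir' is atelic; if Dara was stirring the water, then Dara stirred the water (for some time).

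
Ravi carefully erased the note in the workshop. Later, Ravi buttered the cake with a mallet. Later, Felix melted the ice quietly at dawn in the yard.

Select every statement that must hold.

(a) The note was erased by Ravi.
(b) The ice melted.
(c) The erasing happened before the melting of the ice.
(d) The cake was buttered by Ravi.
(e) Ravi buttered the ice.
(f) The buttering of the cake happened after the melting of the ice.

(a), (b), (c), (d)

(a) Entailed — dropping 'carefully', 'in the workshop' leaves a sub-description the original still satisfies.
(b) Entailed — 'Felix melted the ice' is causative; it entails the inchoative 'the ice melted'.
(c) Entailed — the narrative places the erasing before the melting.
(d) Entailed — this follows by dropping conjuncts from the buttering event's description.
(e) Not entailed — Ravi buttered the cake, not the ice; the ice belongs to the melting event.
(f) Not entailed — the narrative places the buttering before the melting, not after.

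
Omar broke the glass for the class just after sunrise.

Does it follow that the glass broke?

yes

'Omar broke the glass' is the causative; it entails the inchoative 'the glass broke'.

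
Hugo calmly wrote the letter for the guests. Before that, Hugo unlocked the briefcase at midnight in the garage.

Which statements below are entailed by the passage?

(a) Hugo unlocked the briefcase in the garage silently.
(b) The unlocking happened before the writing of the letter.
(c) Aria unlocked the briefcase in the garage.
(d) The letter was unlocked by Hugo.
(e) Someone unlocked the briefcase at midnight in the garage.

(b), (e)

(a) Not entailed — 'silently' adds information not in the original event.
(b) Entailed — the narrative places the unlocking before the writing.
(c) Not entailed — the passage has Hugo unlocking the briefcase, not Aria.
(d) Not entailed — Hugo unlocked the briefcase, not the letter; the letter belongs to the writing event.
(e) Entailed — generalizing the agent leaves a sub-description the original still satisfies.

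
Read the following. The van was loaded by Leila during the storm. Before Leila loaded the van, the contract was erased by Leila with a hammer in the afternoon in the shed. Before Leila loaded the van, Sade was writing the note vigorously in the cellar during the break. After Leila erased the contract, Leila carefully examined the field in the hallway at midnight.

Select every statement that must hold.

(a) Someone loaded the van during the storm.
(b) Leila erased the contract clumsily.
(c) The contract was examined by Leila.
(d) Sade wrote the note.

(a)

(a) Entailed — every conjunct here is already in the original loading event.
(b) Not entailed — 'clumsily' adds information not in the original event.
(c) Not entailed — Leila examined the field, not the contract; the contract belongs to the erasing event.
(d) Not entailed — 'was writing' is progressive on an accomplishment; it does not entail the completed 'wrote'.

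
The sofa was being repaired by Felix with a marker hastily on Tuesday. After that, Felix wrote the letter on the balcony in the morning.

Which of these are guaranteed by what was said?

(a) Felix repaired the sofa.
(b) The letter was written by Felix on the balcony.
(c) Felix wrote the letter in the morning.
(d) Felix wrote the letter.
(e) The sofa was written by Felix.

(a) Not entailed — 'was repairing' is progressive on an accomplishment; it does not entail the completed 'repaired'.
(b) Entailed — this follows by dropping conjuncts from the writing event's description.
(c) Entailed — the original entails any weakening of itself; this just drops 'on the balcony'.
(d) Entailed — this follows by dropping conjuncts from the writing event's description.
(e) Not entailed — Felix wrote the letter, not the sofa; the sofa belongs to the repairing event.

(b), (c), (d)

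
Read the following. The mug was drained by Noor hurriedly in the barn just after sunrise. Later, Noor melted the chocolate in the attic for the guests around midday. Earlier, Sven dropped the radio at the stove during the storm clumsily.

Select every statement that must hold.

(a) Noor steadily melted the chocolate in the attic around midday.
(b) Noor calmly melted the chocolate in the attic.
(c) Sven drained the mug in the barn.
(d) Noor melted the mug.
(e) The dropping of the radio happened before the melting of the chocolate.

(a) Not entailed — 'steadily' adds information not in the original event.
(b) Not entailed — 'calmly' adds information not in the original event.
(c) Not entailed — the passage has Noor draining the mug, not Sven.
(d) Not entailed — Noor melted the chocolate, not the mug; the mug belongs to the draining event.
(e) Entailed — the narrative places the dropping before the melting.

(e)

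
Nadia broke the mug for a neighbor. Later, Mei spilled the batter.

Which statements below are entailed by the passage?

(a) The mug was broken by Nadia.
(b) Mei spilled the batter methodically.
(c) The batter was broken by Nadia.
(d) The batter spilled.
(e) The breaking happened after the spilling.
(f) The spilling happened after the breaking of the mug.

(a) Entailed — every conjunct here is already in the original breaking event.
(b) Not entailed — 'methodically' adds information not in the original event.
(c) Not entailed — Nadia broke the mug, not the batter; the batter belongs to the spilling event.
(d) Entailed — 'Mei spilled the batter' is causative; it entails the inchoative 'the batter spilled'.
(e) Not entailed — the narrative places the breaking before the spilling, not after.
(f) Entailed — the narrative places the breaking before the spilling.

(a), (d), (f)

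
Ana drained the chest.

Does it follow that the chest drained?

yes

'Ana drained the chest' is the causative; it entails the inchoative 'the chest drained'.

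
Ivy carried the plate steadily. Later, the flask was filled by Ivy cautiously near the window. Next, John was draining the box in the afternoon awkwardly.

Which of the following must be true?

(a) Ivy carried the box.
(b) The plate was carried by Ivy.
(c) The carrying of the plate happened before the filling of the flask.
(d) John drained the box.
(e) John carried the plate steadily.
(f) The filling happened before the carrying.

(a) Not entailed — Ivy carried the plate, not the box; the box belongs to the draining event.
(b) Entailed — dropping 'steadily' leaves a sub-description the original still satisfies.
(c) Entailed — the narrative places the carrying before the filling.
(d) Not entailed — 'was draining' is progressive on an accomplishment; it does not entail the completed 'drained'.
(e) Not entailed — the passage has Ivy carrying the plate, not John.
(f) Not entailed — the narrative places the carrying before the filling, not after.

(b), (c)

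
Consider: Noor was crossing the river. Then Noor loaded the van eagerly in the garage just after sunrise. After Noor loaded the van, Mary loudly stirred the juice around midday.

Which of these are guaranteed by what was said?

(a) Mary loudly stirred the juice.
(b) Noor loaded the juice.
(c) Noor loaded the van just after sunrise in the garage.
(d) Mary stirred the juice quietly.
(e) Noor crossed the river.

(a) Entailed — every conjunct here is already in the original stirring event.
(b) Not entailed — Noor loaded the van, not the juice; the juice belongs to the stirring event.
(c) Entailed — dropping 'eagerly' leaves a sub-description the original still satisfies.
(d) Not entailed — 'quietly' adds a manner not in (and inconsistent with) the original.
(e) Not entailed — 'was crossing' is progressive on an accomplishment; it does not entail the completed 'crossed'.

(a), (c)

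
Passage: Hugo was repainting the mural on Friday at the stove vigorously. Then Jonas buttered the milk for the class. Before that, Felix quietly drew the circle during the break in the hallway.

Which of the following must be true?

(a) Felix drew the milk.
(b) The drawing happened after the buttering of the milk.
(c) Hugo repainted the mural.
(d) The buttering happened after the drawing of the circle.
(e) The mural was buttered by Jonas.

(a) Not entailed — Felix drew the circle, not the milk; the milk belongs to the buttering event.
(b) Not entailed — the narrative places the drawing before the buttering, not after.
(c) Not entailed — 'was repainting' is progressive on an accomplishment; it does not entail the completed 'repainted'.
(d) Entailed — the narrative places the drawing before the buttering.
(e) Not entailed — Jonas buttered the milk, not the mural; the mural belongs to the repainting event.

(d)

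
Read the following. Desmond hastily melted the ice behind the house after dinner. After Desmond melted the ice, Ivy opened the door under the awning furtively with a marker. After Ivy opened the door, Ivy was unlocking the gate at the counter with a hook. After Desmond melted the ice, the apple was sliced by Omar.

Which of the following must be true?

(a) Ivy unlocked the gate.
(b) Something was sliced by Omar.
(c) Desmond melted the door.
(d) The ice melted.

(a) Not entailed — 'was unlocking' is progressive on an accomplishment; it does not entail the completed 'unlocked'.
(b) Entailed — generalizing the patient leaves a sub-description the original still satisfies.
(c) Not entailed — Desmond melted the ice, not the door; the door belongs to the opening event.
(d) Entailed — 'Desmond melted the ice' is causative; it entails the inchoative 'the ice melted'.

(b), (d)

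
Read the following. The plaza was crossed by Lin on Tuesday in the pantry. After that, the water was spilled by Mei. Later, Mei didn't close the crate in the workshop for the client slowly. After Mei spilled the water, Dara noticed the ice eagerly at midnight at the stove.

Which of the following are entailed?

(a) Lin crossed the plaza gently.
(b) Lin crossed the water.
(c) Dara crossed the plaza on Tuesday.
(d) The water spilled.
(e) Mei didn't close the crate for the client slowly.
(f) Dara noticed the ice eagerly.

(a) Not entailed — 'gently' adds information not in the original event.
(b) Not entailed — Lin crossed the plaza, not the water; the water belongs to the spilling event.
(c) Not entailed — the passage has Lin crossing the plaza, not Dara.
(d) Entailed — 'Mei spilled the water' is causative; it entails the inchoative 'the water spilled'.
(e) Not entailed — dropping 'in the workshop' under negation is not valid — the original leaves open that Mei closed the crate some other way.
(f) Entailed — the original entails any weakening of itself; this just drops 'at midnight', 'at the stove'.

(d), (f)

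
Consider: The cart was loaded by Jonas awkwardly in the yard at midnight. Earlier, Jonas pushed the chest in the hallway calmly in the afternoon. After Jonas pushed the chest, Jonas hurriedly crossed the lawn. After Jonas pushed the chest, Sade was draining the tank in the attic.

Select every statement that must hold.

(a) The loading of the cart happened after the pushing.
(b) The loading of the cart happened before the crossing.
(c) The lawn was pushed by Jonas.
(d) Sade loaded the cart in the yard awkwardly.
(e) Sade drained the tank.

(a) Entailed — the narrative places the pushing before the loading.
(b) Not entailed — the narrative doesn't order the loading relative to the crossing.
(c) Not entailed — Jonas pushed the chest, not the lawn; the lawn belongs to the crossing event.
(d) Not entailed — the passage has Jonas loading the cart, not Sade.
(e) Not entailed — 'was draining' is progressive on an accomplishment; it does not entail the completed 'drained'.

(a)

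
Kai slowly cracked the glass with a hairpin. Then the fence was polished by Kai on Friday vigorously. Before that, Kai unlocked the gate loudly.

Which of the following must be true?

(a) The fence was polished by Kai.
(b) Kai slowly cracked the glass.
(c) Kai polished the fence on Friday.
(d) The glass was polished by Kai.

(a), (b), (c)

(a) Entailed — the original entails any weakening of itself; this just drops 'on Friday', 'vigorously'.
(b) Entailed — dropping 'with a hairpin' leaves a sub-description the original still satisfies.
(c) Entailed — dropping 'vigorously' leaves a sub-description the original still satisfies.
(d) Not entailed — Kai polished the fence, not the glass; the glass belongs to the cracking event.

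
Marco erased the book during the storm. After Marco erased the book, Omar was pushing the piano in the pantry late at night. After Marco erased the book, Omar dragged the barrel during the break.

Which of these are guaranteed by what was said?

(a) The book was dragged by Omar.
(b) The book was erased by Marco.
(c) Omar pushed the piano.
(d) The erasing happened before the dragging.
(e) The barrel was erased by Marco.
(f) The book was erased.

(a) Not entailed — Omar dragged the barrel, not the book; the book belongs to the erasing event.
(b) Entailed — this follows by dropping conjuncts from the erasing event's description.
(c) Entailed — 'push' is an activity; 'was pushing' entails that some pushing happened, so 'pushed' holds.
(d) Entailed — the narrative places the erasing before the dragging.
(e) Not entailed — Marco erased the book, not the barrel; the barrel belongs to the dragging event.
(f) Entailed — the original entails any weakening of itself; this just drops 'during the storm' and generalizes the agent.

(b), (c), (d), (f)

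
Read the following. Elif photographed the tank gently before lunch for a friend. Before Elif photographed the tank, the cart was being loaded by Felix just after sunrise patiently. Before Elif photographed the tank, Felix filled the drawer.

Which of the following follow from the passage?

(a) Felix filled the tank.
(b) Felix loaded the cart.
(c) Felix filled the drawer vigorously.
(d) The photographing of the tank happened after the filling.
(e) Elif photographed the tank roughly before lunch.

(d)

(a) Not entailed — Felix filled the drawer, not the tank; the tank belongs to the photographing event.
(b) Not entailed — 'was loading' is progressive on an accomplishment; it does not entail the completed 'loaded'.
(c) Not entailed — 'vigorously' adds information not in the original event.
(d) Entailed — the narrative places the filling before the photographing.
(e) Not entailed — 'roughly' adds a manner not in (and inconsistent with) the original.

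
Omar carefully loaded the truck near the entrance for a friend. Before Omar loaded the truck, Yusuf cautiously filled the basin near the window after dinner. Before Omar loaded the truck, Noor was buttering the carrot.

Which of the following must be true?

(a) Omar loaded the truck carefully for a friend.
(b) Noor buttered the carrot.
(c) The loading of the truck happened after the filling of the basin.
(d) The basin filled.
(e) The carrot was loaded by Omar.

(a) Entailed — this follows by dropping conjuncts from the loading event's description.
(b) Not entailed — 'was buttering' is progressive on an accomplishment; it does not entail the completed 'buttered'.
(c) Entailed — the narrative places the filling before the loading.
(d) Entailed — 'Yusuf filled the basin' is causative; it entails the inchoative 'the basin filled'.
(e) Not entailed — Omar loaded the truck, not the carrot; the carrot belongs to the buttering event.

(a), (c), (d)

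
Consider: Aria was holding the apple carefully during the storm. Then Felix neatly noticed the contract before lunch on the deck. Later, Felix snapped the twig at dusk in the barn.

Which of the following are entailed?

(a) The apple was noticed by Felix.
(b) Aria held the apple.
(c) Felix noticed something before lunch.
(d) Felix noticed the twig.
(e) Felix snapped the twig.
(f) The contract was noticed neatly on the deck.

(b), (c), (e), (f)

(a) Not entailed — Felix noticed the contract, not the apple; the apple belongs to the holding event.
(b) Entailed — 'hold' is an activity; 'was holding' entails that some holding happened, so 'held' holds.
(c) Entailed — every conjunct here is already in the original noticing event.
(d) Not entailed — Felix noticed the contract, not the twig; the twig belongs to the snapping event.
(e) Entailed — dropping 'at dusk', 'in the barn' leaves a sub-description the original still satisfies.
(f) Entailed — the original entails any weakening of itself; this just drops 'before lunch' and generalizes the agent.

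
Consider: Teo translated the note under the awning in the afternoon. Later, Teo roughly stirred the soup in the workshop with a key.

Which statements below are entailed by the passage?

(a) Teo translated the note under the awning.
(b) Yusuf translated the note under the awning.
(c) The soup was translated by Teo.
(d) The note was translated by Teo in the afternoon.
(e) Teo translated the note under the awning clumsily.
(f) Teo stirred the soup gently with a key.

(a) Entailed — dropping 'in the afternoon' leaves a sub-description the original still satisfies.
(b) Not entailed — the passage has Teo translating the note, not Yusuf.
(c) Not entailed — Teo translated the note, not the soup; the soup belongs to the stirring event.
(d) Entailed — this follows by dropping conjuncts from the translating event's description.
(e) Not entailed — 'clumsily' adds information not in the original event.
(f) Not entailed — 'gently' adds a manner not in (and inconsistent with) the original.

(a), (d)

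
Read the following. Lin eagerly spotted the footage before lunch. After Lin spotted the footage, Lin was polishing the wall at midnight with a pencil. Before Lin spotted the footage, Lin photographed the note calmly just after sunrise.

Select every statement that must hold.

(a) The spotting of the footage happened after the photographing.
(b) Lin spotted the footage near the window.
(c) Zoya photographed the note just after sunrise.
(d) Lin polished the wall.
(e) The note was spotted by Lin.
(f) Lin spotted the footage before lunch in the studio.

(a), (d)

(a) Entailed — the narrative places the photographing before the spotting.
(b) Not entailed — 'near the window' adds information not in the original event.
(c) Not entailed — the passage has Lin photographing the note, not Zoya.
(d) Entailed — 'polish' is an activity; 'was polishing' entails that some polishing happened, so 'polished' holds.
(e) Not entailed — Lin spotted the footage, not the note; the note belongs to the photographing event.
(f) Not entailed — 'in the studio' adds information not in the original event.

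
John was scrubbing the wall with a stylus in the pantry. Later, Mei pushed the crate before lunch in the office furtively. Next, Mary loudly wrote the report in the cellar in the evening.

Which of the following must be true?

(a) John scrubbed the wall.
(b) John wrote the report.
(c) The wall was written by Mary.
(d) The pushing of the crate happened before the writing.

(a), (d)

(a) Entailed — 'scrub' is an activity; 'was scrubbing' entails that some scrubbing happened, so 'scrubbed' holds.
(b) Not entailed — the passage has Mary writing the report, not John.
(c) Not entailed — Mary wrote the report, not the wall; the wall belongs to the scrubbing event.
(d) Entailed — the narrative places the pushing before the writing.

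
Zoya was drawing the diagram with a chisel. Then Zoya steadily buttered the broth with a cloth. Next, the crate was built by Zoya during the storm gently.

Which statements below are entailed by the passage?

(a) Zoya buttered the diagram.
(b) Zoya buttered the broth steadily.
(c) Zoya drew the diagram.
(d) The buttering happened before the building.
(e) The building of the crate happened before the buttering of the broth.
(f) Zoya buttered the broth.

(a) Not entailed — Zoya buttered the broth, not the diagram; the diagram belongs to the drawing event.
(b) Entailed — every conjunct here is already in the original buttering event.
(c) Not entailed — 'was drawing' is progressive on an accomplishment; it does not entail the completed 'drew'.
(d) Entailed — the narrative places the buttering before the building.
(e) Not entailed — the narrative places the buttering before the building, not after.
(f) Entailed — the original entails any weakening of itself; this just drops 'with a cloth', 'steadily'.

(b), (d), (f)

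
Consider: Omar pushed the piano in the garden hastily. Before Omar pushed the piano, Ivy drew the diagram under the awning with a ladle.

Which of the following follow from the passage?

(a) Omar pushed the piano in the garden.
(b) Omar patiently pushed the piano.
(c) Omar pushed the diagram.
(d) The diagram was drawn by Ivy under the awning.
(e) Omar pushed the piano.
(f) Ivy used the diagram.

(a) Entailed — every conjunct here is already in the original pushing event.
(b) Not entailed — 'patiently' adds a manner not in (and inconsistent with) the original.
(c) Not entailed — Omar pushed the piano, not the diagram; the diagram belongs to the drawing event.
(d) Entailed — dropping 'with a ladle' leaves a sub-description the original still satisfies.
(e) Entailed — every conjunct here is already in the original pushing event.
(f) Not entailed — the diagram is the patient, not an instrument — Ivy used a ladle.

(a), (d), (e)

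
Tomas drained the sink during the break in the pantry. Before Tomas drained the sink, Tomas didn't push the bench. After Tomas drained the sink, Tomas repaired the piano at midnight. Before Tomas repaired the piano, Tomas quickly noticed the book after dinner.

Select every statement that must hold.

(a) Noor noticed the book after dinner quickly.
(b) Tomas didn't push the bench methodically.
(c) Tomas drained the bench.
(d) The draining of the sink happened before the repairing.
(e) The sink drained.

(a) Not entailed — the passage has Tomas noticing the book, not Noor.
(b) Entailed — under negation, adding a further restriction is entailed: if no such pushing event occurred, none occurred methodically either.
(c) Not entailed — Tomas drained the sink, not the bench; the bench belongs to the pushing event.
(d) Entailed — the narrative places the draining before the repairing.
(e) Entailed — 'Tomas drained the sink' is causative; it entails the inchoative 'the sink drained'.

(b), (d), (e)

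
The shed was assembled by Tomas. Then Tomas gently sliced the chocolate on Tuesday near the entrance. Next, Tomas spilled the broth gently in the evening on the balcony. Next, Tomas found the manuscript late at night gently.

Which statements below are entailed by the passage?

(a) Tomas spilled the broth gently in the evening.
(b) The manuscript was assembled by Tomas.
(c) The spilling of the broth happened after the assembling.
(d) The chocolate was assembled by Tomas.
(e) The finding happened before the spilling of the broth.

(a), (c)

(a) Entailed — every conjunct here is already in the original spilling event.
(b) Not entailed — Tomas assembled the shed, not the manuscript; the manuscript belongs to the finding event.
(c) Entailed — the narrative places the assembling before the spilling.
(d) Not entailed — Tomas assembled the shed, not the chocolate; the chocolate belongs to the slicing event.
(e) Not entailed — the narrative places the spilling before the finding, not after.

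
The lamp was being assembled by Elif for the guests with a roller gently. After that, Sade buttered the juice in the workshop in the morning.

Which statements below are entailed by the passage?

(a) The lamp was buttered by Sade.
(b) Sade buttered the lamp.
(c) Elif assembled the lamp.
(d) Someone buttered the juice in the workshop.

(d)

(a) Not entailed — Sade buttered the juice, not the lamp; the lamp belongs to the assembling event.
(b) Not entailed — Sade buttered the juice, not the lamp; the lamp belongs to the assembling event.
(c) Not entailed — 'was assembling' is progressive on an accomplishment; it does not entail the completed 'assembled'.
(d) Entailed — this follows by dropping conjuncts from the buttering event's description.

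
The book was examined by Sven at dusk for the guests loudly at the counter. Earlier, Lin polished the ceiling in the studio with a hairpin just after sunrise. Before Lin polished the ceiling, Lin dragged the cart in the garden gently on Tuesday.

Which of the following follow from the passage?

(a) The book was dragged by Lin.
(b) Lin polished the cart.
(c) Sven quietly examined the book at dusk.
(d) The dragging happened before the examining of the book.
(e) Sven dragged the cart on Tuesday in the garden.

(d)

(a) Not entailed — Lin dragged the cart, not the book; the book belongs to the examining event.
(b) Not entailed — Lin polished the ceiling, not the cart; the cart belongs to the dragging event.
(c) Not entailed — 'quietly' adds a manner not in (and inconsistent with) the original.
(d) Entailed — the narrative places the dragging before the examining.
(e) Not entailed — the passage has Lin dragging the cart, not Sven.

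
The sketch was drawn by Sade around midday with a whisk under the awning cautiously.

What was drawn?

'the sketch' marks the patient of the drawing event.

the sketch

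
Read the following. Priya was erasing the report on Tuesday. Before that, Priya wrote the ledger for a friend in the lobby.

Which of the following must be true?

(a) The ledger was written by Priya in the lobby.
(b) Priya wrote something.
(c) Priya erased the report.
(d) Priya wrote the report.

(a), (b)

(a) Entailed — this follows by dropping conjuncts from the writing event's description.
(b) Entailed — dropping 'in the lobby', 'for a friend' and generalizing the patient leaves a sub-description the original still satisfies.
(c) Not entailed — 'was erasing' is progressive on an accomplishment; it does not entail the completed 'erased'.
(d) Not entailed — Priya wrote the ledger, not the report; the report belongs to the erasing event.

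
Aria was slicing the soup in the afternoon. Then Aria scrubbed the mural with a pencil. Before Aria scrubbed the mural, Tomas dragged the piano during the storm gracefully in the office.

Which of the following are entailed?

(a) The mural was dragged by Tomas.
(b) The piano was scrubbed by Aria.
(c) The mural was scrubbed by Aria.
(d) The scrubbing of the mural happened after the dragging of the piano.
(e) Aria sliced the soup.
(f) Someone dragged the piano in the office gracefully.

(a) Not entailed — Tomas dragged the piano, not the mural; the mural belongs to the scrubbing event.
(b) Not entailed — Aria scrubbed the mural, not the piano; the piano belongs to the dragging event.
(c) Entailed — this follows by dropping conjuncts from the scrubbing event's description.
(d) Entailed — the narrative places the dragging before the scrubbing.
(e) Not entailed — 'was slicing' is progressive on an accomplishment; it does not entail the completed 'sliced'.
(f) Entailed — dropping 'during the storm' and generalizing the agent leaves a sub-description the original still satisfies.

(c), (d), (f)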